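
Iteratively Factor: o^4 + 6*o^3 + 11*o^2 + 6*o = (o + 3)*(o^3 + 3*o^2 + 2*o) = (o + 2)*(o + 3)*(o^2 + o) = o*(o + 2)*(o + 3)*(o + 1)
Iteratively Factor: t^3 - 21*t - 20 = (t + 4)*(t^2 - 4*t - 5) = (t + 1)*(t + 4)*(t - 5)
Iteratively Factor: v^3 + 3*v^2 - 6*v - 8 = (v + 4)*(v^2 - v - 2) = (v - 2)*(v + 4)*(v + 1)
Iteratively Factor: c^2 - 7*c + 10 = (c - 5)*(c - 2)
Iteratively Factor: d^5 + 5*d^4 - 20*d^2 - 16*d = (d)*(d^4 + 5*d^3 - 20*d - 16) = d*(d - 2)*(d^3 + 7*d^2 + 14*d + 8) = d*(d - 2)*(d + 4)*(d^2 + 3*d + 2) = d*(d - 2)*(d + 1)*(d + 4)*(d + 2)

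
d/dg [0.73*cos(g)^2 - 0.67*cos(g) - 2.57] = (0.67 - 1.46*cos(g))*sin(g)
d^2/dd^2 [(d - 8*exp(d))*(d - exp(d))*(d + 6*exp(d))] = -3*d^2*exp(d) - 184*d*exp(2*d) - 12*d*exp(d) + 6*d + 432*exp(3*d) - 184*exp(2*d) - 6*exp(d)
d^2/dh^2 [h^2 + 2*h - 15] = 2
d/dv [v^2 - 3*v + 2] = 2*v - 3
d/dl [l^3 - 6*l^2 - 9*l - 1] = 3*l^2 - 12*l - 9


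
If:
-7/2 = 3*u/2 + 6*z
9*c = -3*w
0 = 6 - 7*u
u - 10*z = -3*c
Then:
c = -53/18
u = 6/7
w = 53/6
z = -67/84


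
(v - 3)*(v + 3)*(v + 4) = v^3 + 4*v^2 - 9*v - 36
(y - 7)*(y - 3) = y^2 - 10*y + 21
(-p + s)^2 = p^2 - 2*p*s + s^2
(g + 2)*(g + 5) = g^2 + 7*g + 10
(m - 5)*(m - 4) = m^2 - 9*m + 20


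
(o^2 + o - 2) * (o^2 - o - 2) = o^4 - 5*o^2 + 4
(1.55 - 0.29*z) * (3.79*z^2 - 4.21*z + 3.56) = -1.0991*z^3 + 7.0954*z^2 - 7.5579*z + 5.518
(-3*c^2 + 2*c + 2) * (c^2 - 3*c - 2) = -3*c^4 + 11*c^3 + 2*c^2 - 10*c - 4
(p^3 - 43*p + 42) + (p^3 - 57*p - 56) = 2*p^3 - 100*p - 14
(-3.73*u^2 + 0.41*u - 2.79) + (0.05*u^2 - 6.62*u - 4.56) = -3.68*u^2 - 6.21*u - 7.35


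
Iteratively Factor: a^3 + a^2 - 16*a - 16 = (a + 1)*(a^2 - 16) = (a + 1)*(a + 4)*(a - 4)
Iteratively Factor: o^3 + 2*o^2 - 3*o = (o)*(o^2 + 2*o - 3) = o*(o + 3)*(o - 1)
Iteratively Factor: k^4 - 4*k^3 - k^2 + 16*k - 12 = (k + 2)*(k^3 - 6*k^2 + 11*k - 6) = (k - 2)*(k + 2)*(k^2 - 4*k + 3) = (k - 3)*(k - 2)*(k + 2)*(k - 1)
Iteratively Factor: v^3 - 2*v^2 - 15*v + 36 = (v - 3)*(v^2 + v - 12) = (v - 3)*(v + 4)*(v - 3)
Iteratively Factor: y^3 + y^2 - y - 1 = (y + 1)*(y^2 - 1) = (y + 1)^2*(y - 1)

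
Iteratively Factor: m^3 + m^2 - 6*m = (m - 2)*(m^2 + 3*m) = m*(m - 2)*(m + 3)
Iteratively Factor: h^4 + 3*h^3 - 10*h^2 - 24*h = (h + 2)*(h^3 + h^2 - 12*h) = (h + 2)*(h + 4)*(h^2 - 3*h) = h*(h + 2)*(h + 4)*(h - 3)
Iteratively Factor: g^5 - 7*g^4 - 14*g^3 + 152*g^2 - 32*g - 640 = (g - 5)*(g^4 - 2*g^3 - 24*g^2 + 32*g + 128) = (g - 5)*(g + 2)*(g^3 - 4*g^2 - 16*g + 64) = (g - 5)*(g + 2)*(g + 4)*(g^2 - 8*g + 16) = (g - 5)*(g - 4)*(g + 2)*(g + 4)*(g - 4)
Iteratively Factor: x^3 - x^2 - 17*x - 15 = (x + 3)*(x^2 - 4*x - 5) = (x - 5)*(x + 3)*(x + 1)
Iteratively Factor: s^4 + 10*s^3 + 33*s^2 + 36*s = (s + 3)*(s^3 + 7*s^2 + 12*s) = (s + 3)^2*(s^2 + 4*s) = s*(s + 3)^2*(s + 4)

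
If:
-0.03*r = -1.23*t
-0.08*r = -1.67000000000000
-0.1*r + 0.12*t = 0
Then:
No Solution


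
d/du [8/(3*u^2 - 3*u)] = 8*(1 - 2*u)/(3*u^2*(u - 1)^2)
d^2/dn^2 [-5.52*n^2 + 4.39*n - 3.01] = -11.0400000000000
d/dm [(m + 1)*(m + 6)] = 2*m + 7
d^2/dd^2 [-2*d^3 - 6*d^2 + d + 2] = -12*d - 12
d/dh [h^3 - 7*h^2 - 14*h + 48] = 3*h^2 - 14*h - 14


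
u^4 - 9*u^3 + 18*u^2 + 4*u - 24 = (u - 6)*(u - 2)^2*(u + 1)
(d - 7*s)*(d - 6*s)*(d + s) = d^3 - 12*d^2*s + 29*d*s^2 + 42*s^3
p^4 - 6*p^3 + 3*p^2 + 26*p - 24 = (p - 4)*(p - 3)*(p - 1)*(p + 2)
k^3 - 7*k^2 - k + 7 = (k - 7)*(k - 1)*(k + 1)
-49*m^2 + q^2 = (-7*m + q)*(7*m + q)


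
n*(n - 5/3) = n^2 - 5*n/3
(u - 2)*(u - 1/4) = u^2 - 9*u/4 + 1/2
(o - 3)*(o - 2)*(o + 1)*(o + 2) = o^4 - 2*o^3 - 7*o^2 + 8*o + 12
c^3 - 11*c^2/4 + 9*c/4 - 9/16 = (c - 3/2)*(c - 3/4)*(c - 1/2)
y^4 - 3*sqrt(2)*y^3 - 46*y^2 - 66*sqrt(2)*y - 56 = (y - 7*sqrt(2))*(y + sqrt(2))^2*(y + 2*sqrt(2))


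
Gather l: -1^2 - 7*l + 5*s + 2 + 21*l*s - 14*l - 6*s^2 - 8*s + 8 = l*(21*s - 21) - 6*s^2 - 3*s + 9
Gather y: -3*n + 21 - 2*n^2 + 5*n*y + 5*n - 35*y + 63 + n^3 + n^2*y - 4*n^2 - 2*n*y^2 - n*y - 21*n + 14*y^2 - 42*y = n^3 - 6*n^2 - 19*n + y^2*(14 - 2*n) + y*(n^2 + 4*n - 77) + 84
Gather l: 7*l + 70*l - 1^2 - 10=77*l - 11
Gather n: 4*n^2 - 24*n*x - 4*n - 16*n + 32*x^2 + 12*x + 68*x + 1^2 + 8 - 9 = 4*n^2 + n*(-24*x - 20) + 32*x^2 + 80*x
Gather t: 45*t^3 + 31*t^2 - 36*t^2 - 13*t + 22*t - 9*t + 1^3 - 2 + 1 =45*t^3 - 5*t^2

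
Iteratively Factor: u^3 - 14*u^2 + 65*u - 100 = (u - 5)*(u^2 - 9*u + 20) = (u - 5)*(u - 4)*(u - 5)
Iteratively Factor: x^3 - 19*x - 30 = (x - 5)*(x^2 + 5*x + 6) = (x - 5)*(x + 2)*(x + 3)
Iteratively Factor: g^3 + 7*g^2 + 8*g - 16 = (g + 4)*(g^2 + 3*g - 4) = (g - 1)*(g + 4)*(g + 4)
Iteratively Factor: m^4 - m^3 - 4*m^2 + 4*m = (m + 2)*(m^3 - 3*m^2 + 2*m) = (m - 2)*(m + 2)*(m^2 - m) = m*(m - 2)*(m + 2)*(m - 1)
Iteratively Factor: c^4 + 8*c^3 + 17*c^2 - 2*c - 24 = (c + 3)*(c^3 + 5*c^2 + 2*c - 8) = (c + 2)*(c + 3)*(c^2 + 3*c - 4) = (c - 1)*(c + 2)*(c + 3)*(c + 4)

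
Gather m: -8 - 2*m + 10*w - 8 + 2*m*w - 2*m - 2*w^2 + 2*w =m*(2*w - 4) - 2*w^2 + 12*w - 16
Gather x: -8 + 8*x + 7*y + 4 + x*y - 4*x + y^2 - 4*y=x*(y + 4) + y^2 + 3*y - 4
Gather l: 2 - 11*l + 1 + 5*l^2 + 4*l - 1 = 5*l^2 - 7*l + 2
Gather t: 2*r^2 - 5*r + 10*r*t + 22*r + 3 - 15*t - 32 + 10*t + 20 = 2*r^2 + 17*r + t*(10*r - 5) - 9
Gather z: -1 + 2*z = 2*z - 1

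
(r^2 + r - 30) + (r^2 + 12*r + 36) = 2*r^2 + 13*r + 6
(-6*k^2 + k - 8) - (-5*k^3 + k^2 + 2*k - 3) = 5*k^3 - 7*k^2 - k - 5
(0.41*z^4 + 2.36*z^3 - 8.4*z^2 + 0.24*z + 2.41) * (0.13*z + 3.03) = 0.0533*z^5 + 1.5491*z^4 + 6.0588*z^3 - 25.4208*z^2 + 1.0405*z + 7.3023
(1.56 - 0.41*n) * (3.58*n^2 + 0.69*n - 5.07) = -1.4678*n^3 + 5.3019*n^2 + 3.1551*n - 7.9092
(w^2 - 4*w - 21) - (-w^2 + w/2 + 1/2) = 2*w^2 - 9*w/2 - 43/2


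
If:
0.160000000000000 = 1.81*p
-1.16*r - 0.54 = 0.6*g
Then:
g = -1.93333333333333*r - 0.9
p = 0.09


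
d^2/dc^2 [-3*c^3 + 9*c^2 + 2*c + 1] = 18 - 18*c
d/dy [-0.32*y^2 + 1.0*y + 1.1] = 1.0 - 0.64*y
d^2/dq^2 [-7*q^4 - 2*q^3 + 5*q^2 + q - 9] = -84*q^2 - 12*q + 10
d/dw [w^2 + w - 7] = 2*w + 1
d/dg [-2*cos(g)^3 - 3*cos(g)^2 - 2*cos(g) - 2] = 2*(3*cos(g)^2 + 3*cos(g) + 1)*sin(g)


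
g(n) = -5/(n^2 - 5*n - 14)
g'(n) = -5*(5 - 2*n)/(n^2 - 5*n - 14)^2 = 5*(2*n - 5)/(-n^2 + 5*n + 14)^2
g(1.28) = 0.27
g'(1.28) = -0.03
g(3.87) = 0.27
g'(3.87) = 0.04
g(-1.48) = 1.13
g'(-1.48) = -2.05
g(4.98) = 0.35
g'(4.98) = 0.12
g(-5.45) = -0.12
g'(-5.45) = -0.04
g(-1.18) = 0.75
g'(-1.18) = -0.82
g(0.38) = 0.32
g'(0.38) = -0.09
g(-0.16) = 0.38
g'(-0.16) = -0.15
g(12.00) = -0.07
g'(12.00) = 0.02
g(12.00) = -0.07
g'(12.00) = 0.02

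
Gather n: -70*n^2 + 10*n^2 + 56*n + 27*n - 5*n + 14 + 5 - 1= -60*n^2 + 78*n + 18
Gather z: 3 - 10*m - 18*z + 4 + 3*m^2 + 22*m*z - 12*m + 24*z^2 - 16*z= 3*m^2 - 22*m + 24*z^2 + z*(22*m - 34) + 7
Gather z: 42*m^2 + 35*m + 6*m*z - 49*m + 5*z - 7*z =42*m^2 - 14*m + z*(6*m - 2)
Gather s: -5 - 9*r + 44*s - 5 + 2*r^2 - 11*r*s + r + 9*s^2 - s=2*r^2 - 8*r + 9*s^2 + s*(43 - 11*r) - 10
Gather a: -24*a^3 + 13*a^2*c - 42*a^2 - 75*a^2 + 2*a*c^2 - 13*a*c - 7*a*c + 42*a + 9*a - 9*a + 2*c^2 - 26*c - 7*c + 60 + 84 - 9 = -24*a^3 + a^2*(13*c - 117) + a*(2*c^2 - 20*c + 42) + 2*c^2 - 33*c + 135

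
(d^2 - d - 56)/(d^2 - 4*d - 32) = (d + 7)/(d + 4)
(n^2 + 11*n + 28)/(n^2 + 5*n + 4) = (n + 7)/(n + 1)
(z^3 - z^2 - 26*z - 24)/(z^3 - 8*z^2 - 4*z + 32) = (z^3 - z^2 - 26*z - 24)/(z^3 - 8*z^2 - 4*z + 32)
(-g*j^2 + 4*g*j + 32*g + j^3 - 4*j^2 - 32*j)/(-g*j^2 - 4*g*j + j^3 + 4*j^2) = (j - 8)/j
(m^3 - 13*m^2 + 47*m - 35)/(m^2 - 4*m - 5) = (m^2 - 8*m + 7)/(m + 1)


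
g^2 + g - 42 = (g - 6)*(g + 7)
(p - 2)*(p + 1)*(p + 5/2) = p^3 + 3*p^2/2 - 9*p/2 - 5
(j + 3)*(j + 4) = j^2 + 7*j + 12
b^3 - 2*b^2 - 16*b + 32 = (b - 4)*(b - 2)*(b + 4)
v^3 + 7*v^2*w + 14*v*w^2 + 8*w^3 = (v + w)*(v + 2*w)*(v + 4*w)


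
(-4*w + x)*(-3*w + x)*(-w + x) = -12*w^3 + 19*w^2*x - 8*w*x^2 + x^3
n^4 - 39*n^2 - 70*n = n*(n - 7)*(n + 2)*(n + 5)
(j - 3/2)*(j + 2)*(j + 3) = j^3 + 7*j^2/2 - 3*j/2 - 9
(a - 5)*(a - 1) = a^2 - 6*a + 5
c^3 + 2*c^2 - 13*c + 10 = (c - 2)*(c - 1)*(c + 5)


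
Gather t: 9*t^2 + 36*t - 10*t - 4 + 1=9*t^2 + 26*t - 3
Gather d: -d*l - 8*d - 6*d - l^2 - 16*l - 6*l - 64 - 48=d*(-l - 14) - l^2 - 22*l - 112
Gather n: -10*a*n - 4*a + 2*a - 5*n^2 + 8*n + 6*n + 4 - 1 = -2*a - 5*n^2 + n*(14 - 10*a) + 3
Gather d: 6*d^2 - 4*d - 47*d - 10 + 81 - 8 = 6*d^2 - 51*d + 63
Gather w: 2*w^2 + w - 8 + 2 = 2*w^2 + w - 6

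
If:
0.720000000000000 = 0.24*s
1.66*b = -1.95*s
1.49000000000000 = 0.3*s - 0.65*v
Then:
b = -3.52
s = 3.00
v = -0.91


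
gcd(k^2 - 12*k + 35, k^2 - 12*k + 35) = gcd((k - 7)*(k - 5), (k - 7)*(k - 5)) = k^2 - 12*k + 35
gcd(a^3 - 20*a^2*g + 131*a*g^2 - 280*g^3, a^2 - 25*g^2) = a - 5*g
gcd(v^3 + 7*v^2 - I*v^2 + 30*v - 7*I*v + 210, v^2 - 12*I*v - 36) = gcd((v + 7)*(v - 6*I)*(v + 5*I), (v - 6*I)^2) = v - 6*I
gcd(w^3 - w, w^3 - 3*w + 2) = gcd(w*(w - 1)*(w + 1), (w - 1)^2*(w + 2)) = w - 1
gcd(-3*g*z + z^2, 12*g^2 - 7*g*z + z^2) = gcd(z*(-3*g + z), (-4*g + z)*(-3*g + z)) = -3*g + z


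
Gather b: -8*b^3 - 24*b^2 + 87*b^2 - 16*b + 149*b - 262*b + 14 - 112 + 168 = -8*b^3 + 63*b^2 - 129*b + 70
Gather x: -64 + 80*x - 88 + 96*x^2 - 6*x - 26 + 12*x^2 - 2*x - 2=108*x^2 + 72*x - 180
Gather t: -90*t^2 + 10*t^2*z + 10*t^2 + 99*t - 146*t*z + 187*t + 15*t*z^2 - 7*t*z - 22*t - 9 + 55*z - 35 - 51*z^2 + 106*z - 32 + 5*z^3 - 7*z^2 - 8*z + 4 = t^2*(10*z - 80) + t*(15*z^2 - 153*z + 264) + 5*z^3 - 58*z^2 + 153*z - 72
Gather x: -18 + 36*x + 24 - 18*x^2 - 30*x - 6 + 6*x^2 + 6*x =-12*x^2 + 12*x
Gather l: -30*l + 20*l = -10*l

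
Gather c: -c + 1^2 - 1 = -c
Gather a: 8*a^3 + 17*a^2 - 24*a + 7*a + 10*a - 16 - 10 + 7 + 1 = 8*a^3 + 17*a^2 - 7*a - 18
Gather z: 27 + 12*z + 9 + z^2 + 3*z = z^2 + 15*z + 36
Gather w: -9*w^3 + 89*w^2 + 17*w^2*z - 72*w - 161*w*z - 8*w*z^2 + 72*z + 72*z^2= -9*w^3 + w^2*(17*z + 89) + w*(-8*z^2 - 161*z - 72) + 72*z^2 + 72*z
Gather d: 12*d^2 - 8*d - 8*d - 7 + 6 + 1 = 12*d^2 - 16*d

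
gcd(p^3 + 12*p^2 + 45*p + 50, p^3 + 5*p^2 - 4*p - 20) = p^2 + 7*p + 10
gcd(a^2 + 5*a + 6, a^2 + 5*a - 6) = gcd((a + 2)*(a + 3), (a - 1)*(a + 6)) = 1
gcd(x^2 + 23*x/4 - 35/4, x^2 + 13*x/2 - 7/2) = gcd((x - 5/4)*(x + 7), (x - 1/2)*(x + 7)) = x + 7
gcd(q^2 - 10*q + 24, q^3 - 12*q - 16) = q - 4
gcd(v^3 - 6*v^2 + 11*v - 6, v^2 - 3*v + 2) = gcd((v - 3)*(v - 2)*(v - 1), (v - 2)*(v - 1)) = v^2 - 3*v + 2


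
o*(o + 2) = o^2 + 2*o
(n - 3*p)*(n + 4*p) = n^2 + n*p - 12*p^2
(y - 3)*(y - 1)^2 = y^3 - 5*y^2 + 7*y - 3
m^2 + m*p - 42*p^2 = (m - 6*p)*(m + 7*p)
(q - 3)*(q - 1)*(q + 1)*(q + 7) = q^4 + 4*q^3 - 22*q^2 - 4*q + 21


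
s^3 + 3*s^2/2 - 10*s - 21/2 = (s - 3)*(s + 1)*(s + 7/2)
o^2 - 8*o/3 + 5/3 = (o - 5/3)*(o - 1)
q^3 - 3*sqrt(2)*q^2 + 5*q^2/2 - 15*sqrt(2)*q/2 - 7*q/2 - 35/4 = (q + 5/2)*(q - 7*sqrt(2)/2)*(q + sqrt(2)/2)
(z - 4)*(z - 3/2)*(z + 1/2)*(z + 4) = z^4 - z^3 - 67*z^2/4 + 16*z + 12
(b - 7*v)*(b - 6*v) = b^2 - 13*b*v + 42*v^2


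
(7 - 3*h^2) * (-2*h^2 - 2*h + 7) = 6*h^4 + 6*h^3 - 35*h^2 - 14*h + 49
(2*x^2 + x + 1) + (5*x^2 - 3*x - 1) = 7*x^2 - 2*x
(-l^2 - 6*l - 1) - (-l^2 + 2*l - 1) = -8*l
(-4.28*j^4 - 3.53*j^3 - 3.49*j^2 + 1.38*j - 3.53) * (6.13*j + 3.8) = -26.2364*j^5 - 37.9029*j^4 - 34.8077*j^3 - 4.8026*j^2 - 16.3949*j - 13.414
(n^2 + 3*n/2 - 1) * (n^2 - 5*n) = n^4 - 7*n^3/2 - 17*n^2/2 + 5*n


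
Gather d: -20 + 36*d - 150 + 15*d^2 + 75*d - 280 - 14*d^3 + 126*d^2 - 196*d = -14*d^3 + 141*d^2 - 85*d - 450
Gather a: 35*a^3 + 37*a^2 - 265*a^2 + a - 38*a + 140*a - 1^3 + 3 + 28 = 35*a^3 - 228*a^2 + 103*a + 30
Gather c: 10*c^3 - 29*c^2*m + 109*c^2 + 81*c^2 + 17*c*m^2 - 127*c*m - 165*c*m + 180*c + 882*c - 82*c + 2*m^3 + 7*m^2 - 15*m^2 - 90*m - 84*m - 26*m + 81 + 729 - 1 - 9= 10*c^3 + c^2*(190 - 29*m) + c*(17*m^2 - 292*m + 980) + 2*m^3 - 8*m^2 - 200*m + 800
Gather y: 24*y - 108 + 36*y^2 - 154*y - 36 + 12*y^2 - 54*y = 48*y^2 - 184*y - 144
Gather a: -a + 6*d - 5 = -a + 6*d - 5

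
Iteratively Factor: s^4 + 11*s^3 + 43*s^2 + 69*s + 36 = (s + 3)*(s^3 + 8*s^2 + 19*s + 12) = (s + 1)*(s + 3)*(s^2 + 7*s + 12) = (s + 1)*(s + 3)*(s + 4)*(s + 3)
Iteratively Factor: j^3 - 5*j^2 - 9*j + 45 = (j - 5)*(j^2 - 9) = (j - 5)*(j + 3)*(j - 3)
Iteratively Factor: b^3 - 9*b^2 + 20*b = (b - 5)*(b^2 - 4*b) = (b - 5)*(b - 4)*(b)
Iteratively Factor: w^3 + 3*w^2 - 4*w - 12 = (w + 2)*(w^2 + w - 6) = (w + 2)*(w + 3)*(w - 2)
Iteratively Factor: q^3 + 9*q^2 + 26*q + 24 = (q + 3)*(q^2 + 6*q + 8) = (q + 2)*(q + 3)*(q + 4)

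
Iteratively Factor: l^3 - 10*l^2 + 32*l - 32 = (l - 2)*(l^2 - 8*l + 16) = (l - 4)*(l - 2)*(l - 4)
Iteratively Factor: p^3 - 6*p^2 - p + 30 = (p - 3)*(p^2 - 3*p - 10) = (p - 5)*(p - 3)*(p + 2)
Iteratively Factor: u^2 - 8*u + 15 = (u - 5)*(u - 3)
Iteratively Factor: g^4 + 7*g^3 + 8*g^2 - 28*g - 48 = (g + 2)*(g^3 + 5*g^2 - 2*g - 24) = (g + 2)*(g + 4)*(g^2 + g - 6) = (g + 2)*(g + 3)*(g + 4)*(g - 2)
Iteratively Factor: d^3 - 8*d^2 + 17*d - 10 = (d - 2)*(d^2 - 6*d + 5) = (d - 5)*(d - 2)*(d - 1)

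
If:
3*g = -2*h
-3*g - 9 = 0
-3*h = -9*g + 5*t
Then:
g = -3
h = 9/2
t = -81/10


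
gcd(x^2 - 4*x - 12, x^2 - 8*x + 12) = x - 6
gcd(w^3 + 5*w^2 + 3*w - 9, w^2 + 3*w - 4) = w - 1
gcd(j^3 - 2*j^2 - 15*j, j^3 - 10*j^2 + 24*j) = j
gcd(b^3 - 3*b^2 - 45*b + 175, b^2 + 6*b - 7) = b + 7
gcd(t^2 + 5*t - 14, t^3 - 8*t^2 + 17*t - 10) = t - 2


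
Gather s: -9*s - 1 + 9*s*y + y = s*(9*y - 9) + y - 1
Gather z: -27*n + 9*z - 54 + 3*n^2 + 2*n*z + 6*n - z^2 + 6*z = 3*n^2 - 21*n - z^2 + z*(2*n + 15) - 54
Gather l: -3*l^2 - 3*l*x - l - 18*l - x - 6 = -3*l^2 + l*(-3*x - 19) - x - 6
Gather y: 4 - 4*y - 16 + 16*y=12*y - 12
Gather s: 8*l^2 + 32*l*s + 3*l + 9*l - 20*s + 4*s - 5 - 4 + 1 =8*l^2 + 12*l + s*(32*l - 16) - 8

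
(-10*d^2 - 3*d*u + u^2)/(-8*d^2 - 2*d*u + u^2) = (-5*d + u)/(-4*d + u)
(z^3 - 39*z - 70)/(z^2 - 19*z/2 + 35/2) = 2*(z^2 + 7*z + 10)/(2*z - 5)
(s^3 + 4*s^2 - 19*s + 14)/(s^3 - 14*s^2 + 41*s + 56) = (s^3 + 4*s^2 - 19*s + 14)/(s^3 - 14*s^2 + 41*s + 56)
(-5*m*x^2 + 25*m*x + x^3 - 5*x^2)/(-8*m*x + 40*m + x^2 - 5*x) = x*(-5*m + x)/(-8*m + x)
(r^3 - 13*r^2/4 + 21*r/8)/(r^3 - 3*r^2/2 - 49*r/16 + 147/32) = 4*r/(4*r + 7)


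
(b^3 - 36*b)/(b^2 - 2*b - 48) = b*(b - 6)/(b - 8)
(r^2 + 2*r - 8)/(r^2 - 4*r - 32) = (r - 2)/(r - 8)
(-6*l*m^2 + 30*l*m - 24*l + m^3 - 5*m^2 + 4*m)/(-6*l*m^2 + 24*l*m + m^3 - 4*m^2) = (m - 1)/m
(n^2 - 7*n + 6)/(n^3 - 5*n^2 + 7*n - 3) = (n - 6)/(n^2 - 4*n + 3)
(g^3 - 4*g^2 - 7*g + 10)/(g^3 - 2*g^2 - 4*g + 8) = (g^2 - 6*g + 5)/(g^2 - 4*g + 4)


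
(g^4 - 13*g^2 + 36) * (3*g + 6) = 3*g^5 + 6*g^4 - 39*g^3 - 78*g^2 + 108*g + 216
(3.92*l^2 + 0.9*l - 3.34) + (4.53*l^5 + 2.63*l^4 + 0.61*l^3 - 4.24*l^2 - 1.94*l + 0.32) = 4.53*l^5 + 2.63*l^4 + 0.61*l^3 - 0.32*l^2 - 1.04*l - 3.02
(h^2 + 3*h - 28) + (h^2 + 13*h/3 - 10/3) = 2*h^2 + 22*h/3 - 94/3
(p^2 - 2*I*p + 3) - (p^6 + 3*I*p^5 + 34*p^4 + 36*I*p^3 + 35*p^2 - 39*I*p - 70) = -p^6 - 3*I*p^5 - 34*p^4 - 36*I*p^3 - 34*p^2 + 37*I*p + 73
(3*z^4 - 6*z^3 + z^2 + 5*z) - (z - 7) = 3*z^4 - 6*z^3 + z^2 + 4*z + 7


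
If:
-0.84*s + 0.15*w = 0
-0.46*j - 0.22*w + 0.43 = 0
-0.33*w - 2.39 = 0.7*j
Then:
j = -303.50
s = 113.67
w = 636.55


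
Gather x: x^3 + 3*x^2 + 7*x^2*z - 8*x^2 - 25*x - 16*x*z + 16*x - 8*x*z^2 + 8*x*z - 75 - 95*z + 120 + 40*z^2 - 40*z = x^3 + x^2*(7*z - 5) + x*(-8*z^2 - 8*z - 9) + 40*z^2 - 135*z + 45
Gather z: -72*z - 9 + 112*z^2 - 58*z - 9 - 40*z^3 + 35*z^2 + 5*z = -40*z^3 + 147*z^2 - 125*z - 18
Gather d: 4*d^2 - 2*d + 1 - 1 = 4*d^2 - 2*d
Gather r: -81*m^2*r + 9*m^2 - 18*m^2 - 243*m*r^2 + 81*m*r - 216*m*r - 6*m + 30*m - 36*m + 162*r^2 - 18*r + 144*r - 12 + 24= -9*m^2 - 12*m + r^2*(162 - 243*m) + r*(-81*m^2 - 135*m + 126) + 12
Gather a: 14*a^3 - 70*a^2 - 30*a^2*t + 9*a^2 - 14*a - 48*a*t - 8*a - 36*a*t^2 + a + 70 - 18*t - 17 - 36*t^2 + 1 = 14*a^3 + a^2*(-30*t - 61) + a*(-36*t^2 - 48*t - 21) - 36*t^2 - 18*t + 54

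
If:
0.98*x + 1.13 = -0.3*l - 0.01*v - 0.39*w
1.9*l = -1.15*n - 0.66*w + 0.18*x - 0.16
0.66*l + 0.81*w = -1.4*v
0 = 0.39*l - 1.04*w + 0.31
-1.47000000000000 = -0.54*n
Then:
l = -1.67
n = 2.72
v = 0.98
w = -0.33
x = -0.52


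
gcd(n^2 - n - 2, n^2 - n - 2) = n^2 - n - 2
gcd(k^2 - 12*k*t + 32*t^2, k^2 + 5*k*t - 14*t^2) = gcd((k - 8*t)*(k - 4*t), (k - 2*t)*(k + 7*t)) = 1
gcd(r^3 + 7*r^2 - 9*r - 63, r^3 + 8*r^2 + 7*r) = r + 7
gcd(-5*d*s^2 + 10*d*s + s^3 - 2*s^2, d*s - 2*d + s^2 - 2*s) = s - 2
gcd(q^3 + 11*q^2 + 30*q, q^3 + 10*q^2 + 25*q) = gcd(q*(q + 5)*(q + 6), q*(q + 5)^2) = q^2 + 5*q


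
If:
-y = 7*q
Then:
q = -y/7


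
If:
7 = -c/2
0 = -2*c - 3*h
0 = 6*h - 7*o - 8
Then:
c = -14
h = 28/3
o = 48/7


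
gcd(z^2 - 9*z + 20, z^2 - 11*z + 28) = z - 4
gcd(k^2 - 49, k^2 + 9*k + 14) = k + 7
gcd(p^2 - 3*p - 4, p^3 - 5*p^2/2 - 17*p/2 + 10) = p - 4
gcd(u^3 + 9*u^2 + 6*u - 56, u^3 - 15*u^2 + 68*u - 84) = u - 2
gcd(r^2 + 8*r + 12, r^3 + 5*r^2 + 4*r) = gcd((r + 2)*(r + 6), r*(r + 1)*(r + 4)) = 1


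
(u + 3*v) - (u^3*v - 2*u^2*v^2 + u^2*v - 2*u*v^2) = -u^3*v + 2*u^2*v^2 - u^2*v + 2*u*v^2 + u + 3*v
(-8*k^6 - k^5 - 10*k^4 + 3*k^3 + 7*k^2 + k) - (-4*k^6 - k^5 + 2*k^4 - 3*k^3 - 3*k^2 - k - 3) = -4*k^6 - 12*k^4 + 6*k^3 + 10*k^2 + 2*k + 3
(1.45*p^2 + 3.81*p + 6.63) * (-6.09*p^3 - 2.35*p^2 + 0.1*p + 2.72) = -8.8305*p^5 - 26.6104*p^4 - 49.1852*p^3 - 11.2555*p^2 + 11.0262*p + 18.0336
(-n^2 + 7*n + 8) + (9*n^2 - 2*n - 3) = 8*n^2 + 5*n + 5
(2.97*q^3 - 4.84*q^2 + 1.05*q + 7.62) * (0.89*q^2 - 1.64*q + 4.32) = 2.6433*q^5 - 9.1784*q^4 + 21.7025*q^3 - 15.849*q^2 - 7.9608*q + 32.9184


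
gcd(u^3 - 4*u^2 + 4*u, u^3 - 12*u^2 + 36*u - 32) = u^2 - 4*u + 4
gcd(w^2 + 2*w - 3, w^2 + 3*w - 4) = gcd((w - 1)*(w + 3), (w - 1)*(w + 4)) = w - 1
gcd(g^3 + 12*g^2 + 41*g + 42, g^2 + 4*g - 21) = g + 7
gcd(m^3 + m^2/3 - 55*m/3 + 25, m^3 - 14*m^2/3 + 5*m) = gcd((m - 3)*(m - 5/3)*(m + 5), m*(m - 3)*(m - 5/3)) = m^2 - 14*m/3 + 5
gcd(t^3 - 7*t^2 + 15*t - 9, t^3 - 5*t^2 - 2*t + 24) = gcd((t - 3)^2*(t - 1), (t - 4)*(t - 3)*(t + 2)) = t - 3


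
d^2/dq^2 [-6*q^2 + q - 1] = -12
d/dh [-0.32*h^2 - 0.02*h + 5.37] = -0.64*h - 0.02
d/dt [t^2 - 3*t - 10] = 2*t - 3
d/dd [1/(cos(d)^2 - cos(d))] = (-sin(d)/cos(d)^2 + 2*tan(d))/(cos(d) - 1)^2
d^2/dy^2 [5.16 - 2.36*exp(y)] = -2.36*exp(y)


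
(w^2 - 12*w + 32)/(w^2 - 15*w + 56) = (w - 4)/(w - 7)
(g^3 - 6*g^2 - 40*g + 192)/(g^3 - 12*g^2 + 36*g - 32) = (g^2 + 2*g - 24)/(g^2 - 4*g + 4)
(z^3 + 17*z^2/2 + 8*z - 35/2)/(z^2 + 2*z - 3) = (2*z^2 + 19*z + 35)/(2*(z + 3))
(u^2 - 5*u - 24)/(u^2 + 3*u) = (u - 8)/u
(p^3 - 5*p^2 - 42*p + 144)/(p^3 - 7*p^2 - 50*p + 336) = (p^2 + 3*p - 18)/(p^2 + p - 42)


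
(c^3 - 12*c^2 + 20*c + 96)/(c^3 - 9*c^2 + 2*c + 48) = (c - 6)/(c - 3)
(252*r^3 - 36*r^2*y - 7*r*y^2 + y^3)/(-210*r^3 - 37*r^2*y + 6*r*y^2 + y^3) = (-42*r^2 - r*y + y^2)/(35*r^2 + 12*r*y + y^2)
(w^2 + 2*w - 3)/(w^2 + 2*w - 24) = (w^2 + 2*w - 3)/(w^2 + 2*w - 24)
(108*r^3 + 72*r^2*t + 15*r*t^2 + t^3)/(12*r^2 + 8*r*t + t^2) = (18*r^2 + 9*r*t + t^2)/(2*r + t)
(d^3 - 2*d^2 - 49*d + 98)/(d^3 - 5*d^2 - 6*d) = (-d^3 + 2*d^2 + 49*d - 98)/(d*(-d^2 + 5*d + 6))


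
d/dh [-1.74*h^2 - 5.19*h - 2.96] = -3.48*h - 5.19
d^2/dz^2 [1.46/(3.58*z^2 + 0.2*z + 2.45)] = (-37.423888*z^2 - 2.09072*z + 1.46*(7.16*z + 0.2)*(14.32*z + 0.4) - 25.61132)/(3.58*z^2 + 0.2*z + 2.45)^3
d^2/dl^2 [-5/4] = 0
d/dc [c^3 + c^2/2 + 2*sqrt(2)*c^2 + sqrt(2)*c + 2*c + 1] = 3*c^2 + c + 4*sqrt(2)*c + sqrt(2) + 2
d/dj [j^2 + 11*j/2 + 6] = 2*j + 11/2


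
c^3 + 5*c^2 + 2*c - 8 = (c - 1)*(c + 2)*(c + 4)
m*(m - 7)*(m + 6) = m^3 - m^2 - 42*m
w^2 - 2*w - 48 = (w - 8)*(w + 6)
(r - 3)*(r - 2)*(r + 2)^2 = r^4 - r^3 - 10*r^2 + 4*r + 24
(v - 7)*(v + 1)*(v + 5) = v^3 - v^2 - 37*v - 35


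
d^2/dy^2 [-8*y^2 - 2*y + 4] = -16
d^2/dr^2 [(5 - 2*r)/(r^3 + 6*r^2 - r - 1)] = 2*(-(2*r - 5)*(3*r^2 + 12*r - 1)^2 + (6*r^2 + 24*r + 3*(r + 2)*(2*r - 5) - 2)*(r^3 + 6*r^2 - r - 1))/(r^3 + 6*r^2 - r - 1)^3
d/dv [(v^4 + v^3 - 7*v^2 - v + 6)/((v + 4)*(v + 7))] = 2*(v^5 + 17*v^4 + 67*v^3 + 4*v^2 - 202*v - 47)/(v^4 + 22*v^3 + 177*v^2 + 616*v + 784)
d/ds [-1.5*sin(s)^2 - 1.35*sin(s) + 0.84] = -(3.0*sin(s) + 1.35)*cos(s)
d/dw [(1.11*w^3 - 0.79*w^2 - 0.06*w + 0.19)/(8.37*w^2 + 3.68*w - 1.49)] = (9.2907*w^4 + 8.1696*w^3 - 7.3667*w^2 - 0.8264*w - 0.6098)/(70.0569*w^4 + 61.6032*w^3 - 11.4002*w^2 - 10.9664*w + 2.2201)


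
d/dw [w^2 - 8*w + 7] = 2*w - 8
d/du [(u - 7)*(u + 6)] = 2*u - 1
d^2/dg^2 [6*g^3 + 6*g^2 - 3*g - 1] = 36*g + 12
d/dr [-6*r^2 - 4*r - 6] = -12*r - 4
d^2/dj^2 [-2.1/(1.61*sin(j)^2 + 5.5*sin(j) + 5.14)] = (21.77364*sin(j)^4 + 55.7865*sin(j)^3 - 38.64882*sin(j)^2 - 170.94*sin(j) - 92.29332)/(1.61*sin(j)^2 + 5.5*sin(j) + 5.14)^3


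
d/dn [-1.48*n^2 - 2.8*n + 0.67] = -2.96*n - 2.8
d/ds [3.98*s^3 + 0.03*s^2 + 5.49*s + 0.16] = 11.94*s^2 + 0.06*s + 5.49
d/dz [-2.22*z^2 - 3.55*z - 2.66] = -4.44*z - 3.55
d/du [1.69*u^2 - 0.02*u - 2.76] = 3.38*u - 0.02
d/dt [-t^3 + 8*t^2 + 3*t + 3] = -3*t^2 + 16*t + 3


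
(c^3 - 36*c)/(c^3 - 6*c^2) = (c + 6)/c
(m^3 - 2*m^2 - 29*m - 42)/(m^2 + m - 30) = (m^3 - 2*m^2 - 29*m - 42)/(m^2 + m - 30)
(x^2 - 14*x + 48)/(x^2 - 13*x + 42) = (x - 8)/(x - 7)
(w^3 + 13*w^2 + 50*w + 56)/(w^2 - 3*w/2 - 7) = 2*(w^2 + 11*w + 28)/(2*w - 7)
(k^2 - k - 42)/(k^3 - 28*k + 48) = (k - 7)/(k^2 - 6*k + 8)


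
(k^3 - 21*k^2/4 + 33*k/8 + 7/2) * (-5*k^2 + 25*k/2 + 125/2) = -5*k^5 + 155*k^4/4 - 95*k^3/4 - 4705*k^2/16 + 4825*k/16 + 875/4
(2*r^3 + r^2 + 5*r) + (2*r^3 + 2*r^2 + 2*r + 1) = 4*r^3 + 3*r^2 + 7*r + 1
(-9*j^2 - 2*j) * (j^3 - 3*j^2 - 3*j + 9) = -9*j^5 + 25*j^4 + 33*j^3 - 75*j^2 - 18*j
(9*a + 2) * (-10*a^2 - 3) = -90*a^3 - 20*a^2 - 27*a - 6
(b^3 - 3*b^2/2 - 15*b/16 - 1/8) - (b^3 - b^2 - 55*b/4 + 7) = -b^2/2 + 205*b/16 - 57/8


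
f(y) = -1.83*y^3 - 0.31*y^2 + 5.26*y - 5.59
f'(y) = -5.49*y^2 - 0.62*y + 5.26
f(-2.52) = 8.47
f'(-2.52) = -28.04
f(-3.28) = 38.40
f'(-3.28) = -51.77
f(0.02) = -5.48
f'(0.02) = 5.25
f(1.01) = -2.48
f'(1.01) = -0.97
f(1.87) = -8.80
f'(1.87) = -15.10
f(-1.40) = -8.54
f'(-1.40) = -4.63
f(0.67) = -2.76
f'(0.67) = 2.38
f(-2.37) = 4.56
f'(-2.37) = -24.11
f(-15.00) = 6022.01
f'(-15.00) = -1220.69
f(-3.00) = 25.25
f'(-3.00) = -42.29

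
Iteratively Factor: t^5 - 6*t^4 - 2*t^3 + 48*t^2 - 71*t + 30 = (t - 2)*(t^4 - 4*t^3 - 10*t^2 + 28*t - 15) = (t - 2)*(t - 1)*(t^3 - 3*t^2 - 13*t + 15) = (t - 2)*(t - 1)^2*(t^2 - 2*t - 15) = (t - 5)*(t - 2)*(t - 1)^2*(t + 3)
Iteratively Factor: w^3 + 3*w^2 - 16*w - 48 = (w + 4)*(w^2 - w - 12) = (w + 3)*(w + 4)*(w - 4)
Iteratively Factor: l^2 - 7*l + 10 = (l - 5)*(l - 2)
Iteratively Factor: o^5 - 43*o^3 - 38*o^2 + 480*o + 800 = (o - 5)*(o^4 + 5*o^3 - 18*o^2 - 128*o - 160) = (o - 5)*(o + 4)*(o^3 + o^2 - 22*o - 40) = (o - 5)*(o + 2)*(o + 4)*(o^2 - o - 20) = (o - 5)^2*(o + 2)*(o + 4)*(o + 4)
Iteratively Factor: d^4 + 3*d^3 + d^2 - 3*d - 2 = (d + 2)*(d^3 + d^2 - d - 1) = (d + 1)*(d + 2)*(d^2 - 1) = (d + 1)^2*(d + 2)*(d - 1)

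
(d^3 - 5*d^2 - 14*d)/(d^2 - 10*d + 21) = d*(d + 2)/(d - 3)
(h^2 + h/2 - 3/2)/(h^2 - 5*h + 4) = (h + 3/2)/(h - 4)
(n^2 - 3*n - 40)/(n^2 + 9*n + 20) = (n - 8)/(n + 4)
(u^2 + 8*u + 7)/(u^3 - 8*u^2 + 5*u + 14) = (u + 7)/(u^2 - 9*u + 14)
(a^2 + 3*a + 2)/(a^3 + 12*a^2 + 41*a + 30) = (a + 2)/(a^2 + 11*a + 30)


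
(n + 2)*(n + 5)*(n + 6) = n^3 + 13*n^2 + 52*n + 60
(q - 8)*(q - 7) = q^2 - 15*q + 56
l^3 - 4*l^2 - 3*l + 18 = (l - 3)^2*(l + 2)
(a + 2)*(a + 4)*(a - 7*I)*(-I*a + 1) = -I*a^4 - 6*a^3 - 6*I*a^3 - 36*a^2 - 15*I*a^2 - 48*a - 42*I*a - 56*I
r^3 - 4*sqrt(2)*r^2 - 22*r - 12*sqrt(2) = (r - 6*sqrt(2))*(r + sqrt(2))^2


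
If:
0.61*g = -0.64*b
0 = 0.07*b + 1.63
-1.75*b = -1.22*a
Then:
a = -33.40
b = -23.29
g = 24.43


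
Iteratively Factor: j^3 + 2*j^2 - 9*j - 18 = (j + 2)*(j^2 - 9) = (j + 2)*(j + 3)*(j - 3)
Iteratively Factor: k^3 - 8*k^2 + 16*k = (k)*(k^2 - 8*k + 16) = k*(k - 4)*(k - 4)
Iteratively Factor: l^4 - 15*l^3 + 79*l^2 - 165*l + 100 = (l - 5)*(l^3 - 10*l^2 + 29*l - 20) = (l - 5)*(l - 1)*(l^2 - 9*l + 20) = (l - 5)*(l - 4)*(l - 1)*(l - 5)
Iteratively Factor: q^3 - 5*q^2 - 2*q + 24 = (q - 4)*(q^2 - q - 6) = (q - 4)*(q - 3)*(q + 2)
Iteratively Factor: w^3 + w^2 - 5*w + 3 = (w + 3)*(w^2 - 2*w + 1) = (w - 1)*(w + 3)*(w - 1)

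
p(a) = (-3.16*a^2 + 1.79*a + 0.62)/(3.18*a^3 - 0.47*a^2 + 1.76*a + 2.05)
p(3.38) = -0.23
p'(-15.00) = 0.00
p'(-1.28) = 0.89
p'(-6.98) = 0.02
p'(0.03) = 0.50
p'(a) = (1.79 - 6.32*a)/(3.18*a^3 - 0.47*a^2 + 1.76*a + 2.05) + (-9.54*a^2 + 0.94*a - 1.76)*(-3.16*a^2 + 1.79*a + 0.62)/(3.18*a^3 - 0.47*a^2 + 1.76*a + 2.05)^2 = (10.0488*a^4 - 11.3844*a^3 - 10.6351*a^2 - 12.3732*a + 2.5783)/(10.1124*a^6 - 2.9892*a^5 + 11.4145*a^4 + 11.3836*a^3 + 1.1706*a^2 + 7.216*a + 4.2025)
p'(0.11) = 0.21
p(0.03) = 0.32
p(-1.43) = 0.78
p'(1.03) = -0.48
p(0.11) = 0.35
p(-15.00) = 0.07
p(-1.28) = 0.90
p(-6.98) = 0.15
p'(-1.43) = 0.64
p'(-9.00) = 0.01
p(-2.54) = 0.42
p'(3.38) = 0.05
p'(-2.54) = 0.17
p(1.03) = -0.13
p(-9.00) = 0.11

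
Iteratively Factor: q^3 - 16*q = (q - 4)*(q^2 + 4*q) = q*(q - 4)*(q + 4)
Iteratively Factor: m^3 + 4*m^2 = (m)*(m^2 + 4*m) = m^2*(m + 4)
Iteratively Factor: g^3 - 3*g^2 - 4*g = (g)*(g^2 - 3*g - 4) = g*(g + 1)*(g - 4)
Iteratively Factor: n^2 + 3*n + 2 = (n + 1)*(n + 2)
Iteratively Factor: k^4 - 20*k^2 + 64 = (k + 4)*(k^3 - 4*k^2 - 4*k + 16) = (k - 2)*(k + 4)*(k^2 - 2*k - 8) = (k - 2)*(k + 2)*(k + 4)*(k - 4)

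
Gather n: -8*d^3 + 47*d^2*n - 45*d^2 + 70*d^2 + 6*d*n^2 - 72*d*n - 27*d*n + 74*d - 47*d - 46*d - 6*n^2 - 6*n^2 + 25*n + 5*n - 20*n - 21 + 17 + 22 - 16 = -8*d^3 + 25*d^2 - 19*d + n^2*(6*d - 12) + n*(47*d^2 - 99*d + 10) + 2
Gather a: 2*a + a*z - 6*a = a*(z - 4)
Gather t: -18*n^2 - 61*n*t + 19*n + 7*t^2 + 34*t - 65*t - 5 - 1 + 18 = -18*n^2 + 19*n + 7*t^2 + t*(-61*n - 31) + 12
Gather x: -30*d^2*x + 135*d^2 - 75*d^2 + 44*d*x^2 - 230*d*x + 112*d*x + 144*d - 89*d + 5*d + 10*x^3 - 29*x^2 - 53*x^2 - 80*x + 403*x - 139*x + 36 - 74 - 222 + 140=60*d^2 + 60*d + 10*x^3 + x^2*(44*d - 82) + x*(-30*d^2 - 118*d + 184) - 120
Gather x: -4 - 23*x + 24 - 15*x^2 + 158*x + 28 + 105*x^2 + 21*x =90*x^2 + 156*x + 48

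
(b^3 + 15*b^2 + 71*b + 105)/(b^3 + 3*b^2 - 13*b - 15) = (b^2 + 10*b + 21)/(b^2 - 2*b - 3)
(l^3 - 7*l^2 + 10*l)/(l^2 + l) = (l^2 - 7*l + 10)/(l + 1)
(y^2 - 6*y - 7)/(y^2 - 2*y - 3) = (y - 7)/(y - 3)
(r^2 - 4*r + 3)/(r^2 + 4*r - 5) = (r - 3)/(r + 5)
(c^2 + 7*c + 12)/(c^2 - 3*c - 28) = (c + 3)/(c - 7)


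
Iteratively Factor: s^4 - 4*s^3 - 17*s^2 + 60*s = (s - 5)*(s^3 + s^2 - 12*s) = (s - 5)*(s + 4)*(s^2 - 3*s) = (s - 5)*(s - 3)*(s + 4)*(s)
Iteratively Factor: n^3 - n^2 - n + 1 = (n - 1)*(n^2 - 1) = (n - 1)^2*(n + 1)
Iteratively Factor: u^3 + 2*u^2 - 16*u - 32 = (u + 2)*(u^2 - 16) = (u - 4)*(u + 2)*(u + 4)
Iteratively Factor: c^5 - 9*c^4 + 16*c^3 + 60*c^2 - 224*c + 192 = (c - 4)*(c^4 - 5*c^3 - 4*c^2 + 44*c - 48) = (c - 4)*(c - 2)*(c^3 - 3*c^2 - 10*c + 24) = (c - 4)^2*(c - 2)*(c^2 + c - 6) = (c - 4)^2*(c - 2)^2*(c + 3)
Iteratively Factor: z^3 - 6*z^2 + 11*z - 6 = (z - 3)*(z^2 - 3*z + 2) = (z - 3)*(z - 2)*(z - 1)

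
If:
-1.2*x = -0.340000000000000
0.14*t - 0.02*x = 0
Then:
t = 0.04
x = 0.28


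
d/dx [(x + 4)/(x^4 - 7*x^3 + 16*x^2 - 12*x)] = (-3*x^3 - 8*x^2 + 52*x - 24)/(x^2*(x^5 - 12*x^4 + 57*x^3 - 134*x^2 + 156*x - 72))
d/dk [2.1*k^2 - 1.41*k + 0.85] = 4.2*k - 1.41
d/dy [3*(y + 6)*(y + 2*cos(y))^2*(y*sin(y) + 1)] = 3*(y + 2*cos(y))*((y + 6)*(y + 2*cos(y))*(y*cos(y) + sin(y)) - 2*(y + 6)*(y*sin(y) + 1)*(2*sin(y) - 1) + (y + 2*cos(y))*(y*sin(y) + 1))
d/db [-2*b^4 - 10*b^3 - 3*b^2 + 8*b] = -8*b^3 - 30*b^2 - 6*b + 8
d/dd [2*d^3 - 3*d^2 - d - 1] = 6*d^2 - 6*d - 1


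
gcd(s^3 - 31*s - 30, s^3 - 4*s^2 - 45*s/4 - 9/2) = s - 6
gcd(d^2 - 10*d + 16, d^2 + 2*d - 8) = d - 2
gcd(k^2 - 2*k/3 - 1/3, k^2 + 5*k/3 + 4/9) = k + 1/3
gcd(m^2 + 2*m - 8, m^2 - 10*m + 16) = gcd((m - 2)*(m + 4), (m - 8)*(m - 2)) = m - 2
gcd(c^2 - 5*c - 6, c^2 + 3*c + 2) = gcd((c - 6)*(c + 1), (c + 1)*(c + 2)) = c + 1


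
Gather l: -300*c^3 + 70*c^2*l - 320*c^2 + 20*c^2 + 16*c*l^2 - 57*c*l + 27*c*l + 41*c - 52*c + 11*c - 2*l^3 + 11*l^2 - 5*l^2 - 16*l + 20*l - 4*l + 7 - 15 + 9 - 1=-300*c^3 - 300*c^2 - 2*l^3 + l^2*(16*c + 6) + l*(70*c^2 - 30*c)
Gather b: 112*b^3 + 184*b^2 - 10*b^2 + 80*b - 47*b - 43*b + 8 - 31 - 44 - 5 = 112*b^3 + 174*b^2 - 10*b - 72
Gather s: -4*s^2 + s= -4*s^2 + s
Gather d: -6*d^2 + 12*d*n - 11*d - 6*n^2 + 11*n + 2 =-6*d^2 + d*(12*n - 11) - 6*n^2 + 11*n + 2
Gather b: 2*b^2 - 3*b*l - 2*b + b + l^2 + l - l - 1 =2*b^2 + b*(-3*l - 1) + l^2 - 1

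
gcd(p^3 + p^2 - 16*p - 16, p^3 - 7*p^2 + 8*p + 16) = p^2 - 3*p - 4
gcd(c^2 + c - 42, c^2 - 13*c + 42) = c - 6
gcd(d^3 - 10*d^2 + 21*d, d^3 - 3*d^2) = d^2 - 3*d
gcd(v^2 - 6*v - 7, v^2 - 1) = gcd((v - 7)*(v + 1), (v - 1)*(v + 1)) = v + 1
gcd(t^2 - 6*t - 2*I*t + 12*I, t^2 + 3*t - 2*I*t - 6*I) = t - 2*I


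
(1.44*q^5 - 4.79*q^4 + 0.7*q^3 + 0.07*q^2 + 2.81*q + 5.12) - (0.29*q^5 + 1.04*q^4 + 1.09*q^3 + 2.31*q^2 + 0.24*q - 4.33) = 1.15*q^5 - 5.83*q^4 - 0.39*q^3 - 2.24*q^2 + 2.57*q + 9.45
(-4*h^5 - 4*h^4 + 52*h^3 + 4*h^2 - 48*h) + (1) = -4*h^5 - 4*h^4 + 52*h^3 + 4*h^2 - 48*h + 1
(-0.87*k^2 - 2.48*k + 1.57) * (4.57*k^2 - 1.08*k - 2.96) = -3.9759*k^4 - 10.394*k^3 + 12.4285*k^2 + 5.6452*k - 4.6472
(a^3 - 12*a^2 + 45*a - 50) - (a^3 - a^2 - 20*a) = -11*a^2 + 65*a - 50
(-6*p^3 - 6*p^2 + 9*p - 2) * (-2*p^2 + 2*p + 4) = 12*p^5 - 54*p^3 - 2*p^2 + 32*p - 8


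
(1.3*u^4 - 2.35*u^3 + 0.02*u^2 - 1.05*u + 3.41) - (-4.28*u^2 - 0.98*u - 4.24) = 1.3*u^4 - 2.35*u^3 + 4.3*u^2 - 0.0700000000000001*u + 7.65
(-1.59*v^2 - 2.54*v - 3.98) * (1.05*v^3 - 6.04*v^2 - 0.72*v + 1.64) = -1.6695*v^5 + 6.9366*v^4 + 12.3074*v^3 + 23.2604*v^2 - 1.3*v - 6.5272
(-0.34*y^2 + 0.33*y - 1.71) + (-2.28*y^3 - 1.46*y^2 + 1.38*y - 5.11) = -2.28*y^3 - 1.8*y^2 + 1.71*y - 6.82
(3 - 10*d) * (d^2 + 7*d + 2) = -10*d^3 - 67*d^2 + d + 6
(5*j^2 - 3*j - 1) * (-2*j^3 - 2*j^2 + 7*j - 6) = -10*j^5 - 4*j^4 + 43*j^3 - 49*j^2 + 11*j + 6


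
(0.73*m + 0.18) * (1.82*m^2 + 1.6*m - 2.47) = 1.3286*m^3 + 1.4956*m^2 - 1.5151*m - 0.4446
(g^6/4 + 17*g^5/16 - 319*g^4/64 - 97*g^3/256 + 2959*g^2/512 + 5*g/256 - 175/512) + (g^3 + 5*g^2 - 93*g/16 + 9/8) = g^6/4 + 17*g^5/16 - 319*g^4/64 + 159*g^3/256 + 5519*g^2/512 - 1483*g/256 + 401/512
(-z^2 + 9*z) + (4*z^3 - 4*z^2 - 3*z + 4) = 4*z^3 - 5*z^2 + 6*z + 4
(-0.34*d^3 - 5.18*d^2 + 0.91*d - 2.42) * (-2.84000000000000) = 0.9656*d^3 + 14.7112*d^2 - 2.5844*d + 6.8728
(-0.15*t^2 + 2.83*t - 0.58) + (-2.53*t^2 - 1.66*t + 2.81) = -2.68*t^2 + 1.17*t + 2.23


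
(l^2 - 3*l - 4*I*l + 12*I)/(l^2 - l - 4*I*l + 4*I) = (l - 3)/(l - 1)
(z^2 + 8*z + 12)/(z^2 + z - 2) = (z + 6)/(z - 1)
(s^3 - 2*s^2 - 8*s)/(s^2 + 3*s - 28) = s*(s + 2)/(s + 7)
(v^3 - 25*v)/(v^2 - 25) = v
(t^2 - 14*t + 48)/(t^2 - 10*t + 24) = (t - 8)/(t - 4)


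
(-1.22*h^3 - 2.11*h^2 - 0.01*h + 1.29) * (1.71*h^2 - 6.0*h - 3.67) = -2.0862*h^5 + 3.7119*h^4 + 17.1203*h^3 + 10.0096*h^2 - 7.7033*h - 4.7343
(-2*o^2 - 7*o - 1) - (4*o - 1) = -2*o^2 - 11*o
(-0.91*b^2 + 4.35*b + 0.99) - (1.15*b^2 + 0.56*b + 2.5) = -2.06*b^2 + 3.79*b - 1.51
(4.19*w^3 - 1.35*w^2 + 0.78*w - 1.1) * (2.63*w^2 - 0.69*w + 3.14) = 11.0197*w^5 - 6.4416*w^4 + 16.1395*w^3 - 7.6702*w^2 + 3.2082*w - 3.454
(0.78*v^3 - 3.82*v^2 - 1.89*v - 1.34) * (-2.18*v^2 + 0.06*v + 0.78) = -1.7004*v^5 + 8.3744*v^4 + 4.4994*v^3 - 0.1718*v^2 - 1.5546*v - 1.0452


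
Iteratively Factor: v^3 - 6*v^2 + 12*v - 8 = (v - 2)*(v^2 - 4*v + 4) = (v - 2)^2*(v - 2)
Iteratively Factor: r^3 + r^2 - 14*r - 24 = (r + 3)*(r^2 - 2*r - 8) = (r + 2)*(r + 3)*(r - 4)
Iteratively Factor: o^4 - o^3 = (o)*(o^3 - o^2) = o^2*(o^2 - o) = o^3*(o - 1)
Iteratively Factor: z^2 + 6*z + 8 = (z + 4)*(z + 2)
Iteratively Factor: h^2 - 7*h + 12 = (h - 4)*(h - 3)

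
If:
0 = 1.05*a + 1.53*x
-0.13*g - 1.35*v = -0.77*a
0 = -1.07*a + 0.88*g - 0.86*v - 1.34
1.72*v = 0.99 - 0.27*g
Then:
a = 0.73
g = 2.58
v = 0.17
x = -0.50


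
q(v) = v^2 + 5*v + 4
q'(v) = 2*v + 5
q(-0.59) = 1.40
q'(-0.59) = 3.82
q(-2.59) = -2.24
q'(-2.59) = -0.18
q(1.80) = 16.24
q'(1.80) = 8.60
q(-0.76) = 0.78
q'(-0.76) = 3.48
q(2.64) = 24.17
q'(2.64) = 10.28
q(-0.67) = 1.10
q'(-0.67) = 3.66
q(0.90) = 9.31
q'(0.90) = 6.80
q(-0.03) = 3.85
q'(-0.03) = 4.94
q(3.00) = 28.00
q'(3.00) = 11.00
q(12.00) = 208.00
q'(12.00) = 29.00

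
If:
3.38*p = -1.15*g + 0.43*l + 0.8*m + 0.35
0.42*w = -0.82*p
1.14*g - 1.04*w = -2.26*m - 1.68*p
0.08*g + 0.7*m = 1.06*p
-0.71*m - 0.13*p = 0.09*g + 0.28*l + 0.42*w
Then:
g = 0.38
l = 0.05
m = -0.12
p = -0.05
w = 0.09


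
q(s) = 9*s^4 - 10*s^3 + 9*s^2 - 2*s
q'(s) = 36*s^3 - 30*s^2 + 18*s - 2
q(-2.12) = 321.77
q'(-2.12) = -518.00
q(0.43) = 0.32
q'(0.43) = 3.06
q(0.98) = 5.57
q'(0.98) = 20.71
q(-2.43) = 515.30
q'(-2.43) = -739.45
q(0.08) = -0.11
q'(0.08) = -0.73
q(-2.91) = 973.83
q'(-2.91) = -1195.54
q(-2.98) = 1060.27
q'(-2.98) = -1274.74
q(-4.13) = 3484.66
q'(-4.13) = -3124.07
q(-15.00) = 491430.00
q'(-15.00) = -128522.00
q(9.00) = 52470.00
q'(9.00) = 23974.00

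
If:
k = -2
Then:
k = -2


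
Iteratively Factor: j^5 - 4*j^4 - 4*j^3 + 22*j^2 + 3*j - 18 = (j - 1)*(j^4 - 3*j^3 - 7*j^2 + 15*j + 18) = (j - 1)*(j + 1)*(j^3 - 4*j^2 - 3*j + 18) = (j - 1)*(j + 1)*(j + 2)*(j^2 - 6*j + 9) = (j - 3)*(j - 1)*(j + 1)*(j + 2)*(j - 3)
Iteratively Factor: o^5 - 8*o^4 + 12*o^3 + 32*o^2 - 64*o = (o - 2)*(o^4 - 6*o^3 + 32*o) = (o - 4)*(o - 2)*(o^3 - 2*o^2 - 8*o) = (o - 4)*(o - 2)*(o + 2)*(o^2 - 4*o) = o*(o - 4)*(o - 2)*(o + 2)*(o - 4)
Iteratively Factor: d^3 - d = (d)*(d^2 - 1) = d*(d - 1)*(d + 1)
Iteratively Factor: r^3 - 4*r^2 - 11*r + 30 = (r - 5)*(r^2 + r - 6) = (r - 5)*(r + 3)*(r - 2)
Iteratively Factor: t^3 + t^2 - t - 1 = (t - 1)*(t^2 + 2*t + 1) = (t - 1)*(t + 1)*(t + 1)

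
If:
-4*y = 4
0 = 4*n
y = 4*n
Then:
No Solution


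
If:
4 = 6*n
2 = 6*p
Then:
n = 2/3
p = 1/3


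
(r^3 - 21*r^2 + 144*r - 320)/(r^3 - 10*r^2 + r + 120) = (r - 8)/(r + 3)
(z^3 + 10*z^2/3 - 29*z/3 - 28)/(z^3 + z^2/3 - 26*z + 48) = (3*z^2 + 19*z + 28)/(3*z^2 + 10*z - 48)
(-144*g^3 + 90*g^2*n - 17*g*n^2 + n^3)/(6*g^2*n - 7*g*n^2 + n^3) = (-24*g^2 + 11*g*n - n^2)/(n*(g - n))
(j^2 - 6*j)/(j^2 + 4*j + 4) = j*(j - 6)/(j^2 + 4*j + 4)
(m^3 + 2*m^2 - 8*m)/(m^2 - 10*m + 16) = m*(m + 4)/(m - 8)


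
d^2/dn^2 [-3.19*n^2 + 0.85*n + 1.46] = -6.38000000000000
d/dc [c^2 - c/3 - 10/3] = 2*c - 1/3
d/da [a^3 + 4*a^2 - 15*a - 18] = 3*a^2 + 8*a - 15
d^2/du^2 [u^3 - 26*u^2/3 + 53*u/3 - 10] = 6*u - 52/3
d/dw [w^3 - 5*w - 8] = 3*w^2 - 5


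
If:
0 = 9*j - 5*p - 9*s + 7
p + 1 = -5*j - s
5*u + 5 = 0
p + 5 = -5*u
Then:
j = -8/27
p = 0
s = 13/27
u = -1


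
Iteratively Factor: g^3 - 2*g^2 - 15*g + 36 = (g + 4)*(g^2 - 6*g + 9) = (g - 3)*(g + 4)*(g - 3)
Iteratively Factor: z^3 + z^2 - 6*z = (z + 3)*(z^2 - 2*z) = (z - 2)*(z + 3)*(z)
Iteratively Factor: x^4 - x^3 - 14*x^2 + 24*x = (x + 4)*(x^3 - 5*x^2 + 6*x) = (x - 3)*(x + 4)*(x^2 - 2*x) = x*(x - 3)*(x + 4)*(x - 2)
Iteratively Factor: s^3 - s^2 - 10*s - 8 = (s + 2)*(s^2 - 3*s - 4) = (s + 1)*(s + 2)*(s - 4)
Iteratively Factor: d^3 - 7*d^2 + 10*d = (d - 2)*(d^2 - 5*d) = d*(d - 2)*(d - 5)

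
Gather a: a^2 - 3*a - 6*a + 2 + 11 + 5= a^2 - 9*a + 18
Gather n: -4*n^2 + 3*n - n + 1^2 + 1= -4*n^2 + 2*n + 2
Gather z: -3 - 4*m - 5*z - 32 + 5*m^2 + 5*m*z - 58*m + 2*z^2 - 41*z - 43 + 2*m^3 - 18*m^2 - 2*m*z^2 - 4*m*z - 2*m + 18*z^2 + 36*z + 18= 2*m^3 - 13*m^2 - 64*m + z^2*(20 - 2*m) + z*(m - 10) - 60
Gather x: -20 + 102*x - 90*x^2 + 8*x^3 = 8*x^3 - 90*x^2 + 102*x - 20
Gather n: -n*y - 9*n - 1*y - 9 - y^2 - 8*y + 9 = n*(-y - 9) - y^2 - 9*y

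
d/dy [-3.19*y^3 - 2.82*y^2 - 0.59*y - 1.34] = -9.57*y^2 - 5.64*y - 0.59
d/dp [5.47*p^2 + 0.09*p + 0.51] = 10.94*p + 0.09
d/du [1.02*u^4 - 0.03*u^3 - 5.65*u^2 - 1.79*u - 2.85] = 4.08*u^3 - 0.09*u^2 - 11.3*u - 1.79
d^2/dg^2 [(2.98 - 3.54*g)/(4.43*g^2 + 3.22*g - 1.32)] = (-(3.54*g - 2.98)*(8.86*g + 3.22)*(17.72*g + 6.44) + (94.0932*g - 3.6052)*(4.43*g^2 + 3.22*g - 1.32))/(4.43*g^2 + 3.22*g - 1.32)^3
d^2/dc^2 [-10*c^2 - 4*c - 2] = -20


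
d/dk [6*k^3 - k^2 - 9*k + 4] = 18*k^2 - 2*k - 9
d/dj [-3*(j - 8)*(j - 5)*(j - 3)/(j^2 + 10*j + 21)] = 3*(-j^4 - 20*j^3 + 176*j^2 + 432*j - 2859)/(j^4 + 20*j^3 + 142*j^2 + 420*j + 441)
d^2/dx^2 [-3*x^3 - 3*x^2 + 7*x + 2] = -18*x - 6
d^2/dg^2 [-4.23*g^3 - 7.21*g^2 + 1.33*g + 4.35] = -25.38*g - 14.42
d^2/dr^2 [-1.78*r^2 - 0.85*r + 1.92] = -3.56000000000000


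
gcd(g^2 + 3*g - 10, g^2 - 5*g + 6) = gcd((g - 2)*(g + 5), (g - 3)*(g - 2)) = g - 2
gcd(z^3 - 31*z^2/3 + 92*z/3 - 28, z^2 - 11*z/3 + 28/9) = z - 7/3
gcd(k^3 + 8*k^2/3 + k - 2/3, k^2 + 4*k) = 1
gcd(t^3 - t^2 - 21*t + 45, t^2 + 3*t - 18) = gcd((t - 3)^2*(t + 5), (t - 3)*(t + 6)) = t - 3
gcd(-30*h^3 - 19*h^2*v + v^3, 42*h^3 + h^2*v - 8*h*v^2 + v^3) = 2*h + v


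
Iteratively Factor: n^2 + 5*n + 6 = (n + 2)*(n + 3)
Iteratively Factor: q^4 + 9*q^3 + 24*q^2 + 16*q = (q + 4)*(q^3 + 5*q^2 + 4*q) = q*(q + 4)*(q^2 + 5*q + 4) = q*(q + 1)*(q + 4)*(q + 4)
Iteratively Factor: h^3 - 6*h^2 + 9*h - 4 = (h - 1)*(h^2 - 5*h + 4) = (h - 1)^2*(h - 4)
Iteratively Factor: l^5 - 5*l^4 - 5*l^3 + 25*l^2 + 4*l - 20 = (l - 1)*(l^4 - 4*l^3 - 9*l^2 + 16*l + 20) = (l - 1)*(l + 2)*(l^3 - 6*l^2 + 3*l + 10) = (l - 5)*(l - 1)*(l + 2)*(l^2 - l - 2) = (l - 5)*(l - 2)*(l - 1)*(l + 2)*(l + 1)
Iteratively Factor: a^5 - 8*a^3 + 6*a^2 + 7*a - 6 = (a - 1)*(a^4 + a^3 - 7*a^2 - a + 6) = (a - 1)*(a + 3)*(a^3 - 2*a^2 - a + 2) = (a - 1)*(a + 1)*(a + 3)*(a^2 - 3*a + 2) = (a - 2)*(a - 1)*(a + 1)*(a + 3)*(a - 1)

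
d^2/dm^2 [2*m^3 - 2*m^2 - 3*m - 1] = 12*m - 4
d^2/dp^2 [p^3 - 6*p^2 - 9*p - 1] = 6*p - 12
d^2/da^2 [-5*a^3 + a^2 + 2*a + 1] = 2 - 30*a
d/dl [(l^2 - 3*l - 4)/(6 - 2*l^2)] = (-3*l^2 - 2*l - 9)/(2*(l^4 - 6*l^2 + 9))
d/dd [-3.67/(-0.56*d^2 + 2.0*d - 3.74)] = (7.34 - 4.1104*d)/(0.56*d^2 - 2.0*d + 3.74)^2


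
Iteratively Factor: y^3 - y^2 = (y - 1)*(y^2) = y*(y - 1)*(y)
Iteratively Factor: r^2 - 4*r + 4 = (r - 2)*(r - 2)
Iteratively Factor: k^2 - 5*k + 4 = (k - 1)*(k - 4)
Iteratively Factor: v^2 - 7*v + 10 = (v - 5)*(v - 2)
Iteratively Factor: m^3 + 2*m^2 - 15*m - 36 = (m + 3)*(m^2 - m - 12) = (m - 4)*(m + 3)*(m + 3)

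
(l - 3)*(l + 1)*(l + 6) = l^3 + 4*l^2 - 15*l - 18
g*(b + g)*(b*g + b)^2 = b^3*g^3 + 2*b^3*g^2 + b^3*g + b^2*g^4 + 2*b^2*g^3 + b^2*g^2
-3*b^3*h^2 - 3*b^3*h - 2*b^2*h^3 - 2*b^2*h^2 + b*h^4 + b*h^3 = h*(-3*b + h)*(b + h)*(b*h + b)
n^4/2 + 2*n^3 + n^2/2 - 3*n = n*(n/2 + 1)*(n - 1)*(n + 3)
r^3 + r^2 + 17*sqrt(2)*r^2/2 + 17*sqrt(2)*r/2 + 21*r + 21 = (r + 1)*(r + 3*sqrt(2)/2)*(r + 7*sqrt(2))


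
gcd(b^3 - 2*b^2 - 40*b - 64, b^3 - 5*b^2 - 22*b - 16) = b^2 - 6*b - 16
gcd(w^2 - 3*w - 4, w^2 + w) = w + 1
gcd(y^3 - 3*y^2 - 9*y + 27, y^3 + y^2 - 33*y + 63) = y^2 - 6*y + 9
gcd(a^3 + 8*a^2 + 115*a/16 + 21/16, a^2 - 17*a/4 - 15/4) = a + 3/4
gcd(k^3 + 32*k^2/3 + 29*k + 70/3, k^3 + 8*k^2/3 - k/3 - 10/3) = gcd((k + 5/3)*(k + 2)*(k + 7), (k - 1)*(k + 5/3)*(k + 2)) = k^2 + 11*k/3 + 10/3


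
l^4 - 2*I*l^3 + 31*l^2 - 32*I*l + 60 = (l - 6*I)*(l - 2*I)*(l + I)*(l + 5*I)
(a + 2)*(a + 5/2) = a^2 + 9*a/2 + 5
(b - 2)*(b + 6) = b^2 + 4*b - 12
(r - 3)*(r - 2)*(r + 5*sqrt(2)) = r^3 - 5*r^2 + 5*sqrt(2)*r^2 - 25*sqrt(2)*r + 6*r + 30*sqrt(2)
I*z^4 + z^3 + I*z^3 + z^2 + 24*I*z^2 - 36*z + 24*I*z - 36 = (z - 6*I)*(z + 2*I)*(z + 3*I)*(I*z + I)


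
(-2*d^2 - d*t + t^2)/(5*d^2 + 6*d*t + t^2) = (-2*d + t)/(5*d + t)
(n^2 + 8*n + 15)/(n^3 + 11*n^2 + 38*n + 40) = (n + 3)/(n^2 + 6*n + 8)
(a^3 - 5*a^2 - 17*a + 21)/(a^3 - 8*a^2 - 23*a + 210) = (a^2 + 2*a - 3)/(a^2 - a - 30)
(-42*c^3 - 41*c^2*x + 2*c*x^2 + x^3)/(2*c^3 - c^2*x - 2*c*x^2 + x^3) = (-42*c^2 + c*x + x^2)/(2*c^2 - 3*c*x + x^2)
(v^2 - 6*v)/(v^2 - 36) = v/(v + 6)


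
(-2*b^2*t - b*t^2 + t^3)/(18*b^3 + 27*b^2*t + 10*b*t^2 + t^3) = t*(-2*b + t)/(18*b^2 + 9*b*t + t^2)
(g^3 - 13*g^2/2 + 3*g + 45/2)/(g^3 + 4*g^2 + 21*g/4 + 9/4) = 2*(g^2 - 8*g + 15)/(2*g^2 + 5*g + 3)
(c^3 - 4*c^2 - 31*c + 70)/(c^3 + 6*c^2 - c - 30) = (c - 7)/(c + 3)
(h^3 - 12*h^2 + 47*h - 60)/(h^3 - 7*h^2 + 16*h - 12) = (h^2 - 9*h + 20)/(h^2 - 4*h + 4)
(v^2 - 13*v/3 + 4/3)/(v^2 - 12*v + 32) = (v - 1/3)/(v - 8)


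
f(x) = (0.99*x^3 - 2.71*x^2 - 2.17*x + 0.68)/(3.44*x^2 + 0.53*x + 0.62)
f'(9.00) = 0.29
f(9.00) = 1.70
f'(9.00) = 0.29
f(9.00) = 1.70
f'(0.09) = -4.89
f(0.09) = 0.67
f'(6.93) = 0.30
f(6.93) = 1.09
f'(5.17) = 0.30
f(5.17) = 0.56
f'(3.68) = 0.31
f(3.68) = 0.11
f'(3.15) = 0.32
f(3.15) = -0.06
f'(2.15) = 0.32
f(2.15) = -0.38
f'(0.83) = -0.06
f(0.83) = -0.71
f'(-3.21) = 0.37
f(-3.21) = -1.54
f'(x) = (-6.88*x - 0.53)*(0.99*x^3 - 2.71*x^2 - 2.17*x + 0.68)/(3.44*x^2 + 0.53*x + 0.62)^2 + (2.97*x^2 - 5.42*x - 2.17)/(3.44*x^2 + 0.53*x + 0.62) = (3.4056*x^4 + 1.0494*x^3 + 7.8699*x^2 - 8.0388*x - 1.7058)/(11.8336*x^4 + 3.6464*x^3 + 4.5465*x^2 + 0.6572*x + 0.3844)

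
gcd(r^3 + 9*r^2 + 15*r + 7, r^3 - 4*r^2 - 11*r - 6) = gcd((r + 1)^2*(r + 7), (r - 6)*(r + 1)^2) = r^2 + 2*r + 1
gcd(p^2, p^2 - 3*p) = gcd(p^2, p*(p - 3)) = p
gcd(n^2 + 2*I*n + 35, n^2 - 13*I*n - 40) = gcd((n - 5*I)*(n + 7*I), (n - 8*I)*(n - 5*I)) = n - 5*I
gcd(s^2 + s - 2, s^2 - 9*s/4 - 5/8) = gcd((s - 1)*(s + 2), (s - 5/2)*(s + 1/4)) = 1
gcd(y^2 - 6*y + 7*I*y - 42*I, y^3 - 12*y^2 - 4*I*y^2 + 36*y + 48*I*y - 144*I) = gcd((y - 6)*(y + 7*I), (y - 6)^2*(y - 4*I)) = y - 6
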